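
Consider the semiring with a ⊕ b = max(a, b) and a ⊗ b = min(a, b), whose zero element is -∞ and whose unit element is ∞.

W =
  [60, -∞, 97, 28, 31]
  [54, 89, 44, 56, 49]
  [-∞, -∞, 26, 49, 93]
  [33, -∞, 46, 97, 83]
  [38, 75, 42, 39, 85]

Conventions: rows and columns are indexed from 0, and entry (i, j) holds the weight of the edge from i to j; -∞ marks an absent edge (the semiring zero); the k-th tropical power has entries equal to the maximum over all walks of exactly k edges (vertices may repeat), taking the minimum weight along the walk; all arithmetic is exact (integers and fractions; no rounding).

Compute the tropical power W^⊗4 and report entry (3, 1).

W^⊗2:
  [60, 31, 60, 49, 93]
  [54, 89, 54, 56, 56]
  [38, 75, 46, 49, 85]
  [38, 75, 46, 97, 83]
  [54, 75, 44, 56, 85]
W^⊗3:
  [60, 75, 60, 49, 85]
  [54, 89, 54, 56, 56]
  [54, 75, 46, 56, 85]
  [54, 75, 46, 97, 83]
  [54, 75, 54, 56, 85]
W^⊗4:
  [60, 75, 60, 56, 85]
  [54, 89, 54, 56, 56]
  [54, 75, 54, 56, 85]
  [54, 75, 54, 97, 83]
  [54, 75, 54, 56, 85]
Key observation: the optimum is the walk 3->3->3->4->1, with weight 97 min 97 min 83 min 75 = 75.
Optimal value attained by: walk 3->3->3->4->1.
Answer: (W^⊗4)[3][1] = 75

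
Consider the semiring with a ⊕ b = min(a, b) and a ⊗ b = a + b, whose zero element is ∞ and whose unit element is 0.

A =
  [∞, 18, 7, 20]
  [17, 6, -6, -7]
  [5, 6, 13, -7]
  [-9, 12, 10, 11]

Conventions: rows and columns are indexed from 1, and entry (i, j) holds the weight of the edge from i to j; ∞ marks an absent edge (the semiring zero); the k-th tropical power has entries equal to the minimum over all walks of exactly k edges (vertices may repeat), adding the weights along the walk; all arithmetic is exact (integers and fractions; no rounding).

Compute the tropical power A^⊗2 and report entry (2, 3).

A^⊗2:
  [11, 13, 12, 0]
  [-16, 0, 0, -13]
  [-16, 5, 0, -1]
  [2, 9, -2, 3]
Key observation: the optimum is the walk 2->2->3, with weight 6 + (-6) = 0.
Optimal value attained by: walk 2->2->3.
Answer: (A^⊗2)[2][3] = 0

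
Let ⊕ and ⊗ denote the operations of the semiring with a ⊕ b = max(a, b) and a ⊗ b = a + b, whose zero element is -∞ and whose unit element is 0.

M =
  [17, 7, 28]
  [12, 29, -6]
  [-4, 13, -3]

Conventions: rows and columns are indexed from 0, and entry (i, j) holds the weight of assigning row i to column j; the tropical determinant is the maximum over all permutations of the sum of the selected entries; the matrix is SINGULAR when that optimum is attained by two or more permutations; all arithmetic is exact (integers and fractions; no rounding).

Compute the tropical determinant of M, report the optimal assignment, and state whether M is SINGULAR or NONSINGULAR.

σ = (0, 1, 2): 17 + 29 + (-3) = 43
σ = (0, 2, 1): 17 + (-6) + 13 = 24
σ = (1, 0, 2): 7 + 12 + (-3) = 16
σ = (1, 2, 0): 7 + (-6) + (-4) = -3
σ = (2, 0, 1): 28 + 12 + 13 = 53
σ = (2, 1, 0): 28 + 29 + (-4) = 53
Optimal value attained by: σ = (2, 0, 1).
Answer: det⊕(M) = 53; verdict: SINGULAR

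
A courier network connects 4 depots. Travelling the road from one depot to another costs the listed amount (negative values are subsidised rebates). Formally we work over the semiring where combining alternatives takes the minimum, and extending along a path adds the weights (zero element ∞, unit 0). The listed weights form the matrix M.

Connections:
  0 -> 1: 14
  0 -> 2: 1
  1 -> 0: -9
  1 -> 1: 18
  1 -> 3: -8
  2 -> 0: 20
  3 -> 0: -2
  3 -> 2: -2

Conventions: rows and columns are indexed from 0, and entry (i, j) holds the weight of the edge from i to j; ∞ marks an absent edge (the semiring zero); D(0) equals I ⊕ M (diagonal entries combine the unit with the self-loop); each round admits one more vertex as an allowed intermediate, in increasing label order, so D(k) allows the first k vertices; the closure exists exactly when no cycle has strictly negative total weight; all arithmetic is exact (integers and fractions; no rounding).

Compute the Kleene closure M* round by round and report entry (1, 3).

D(0):
  [0, 14, 1, ∞]
  [-9, 0, ∞, -8]
  [20, ∞, 0, ∞]
  [-2, ∞, -2, 0]
D(1):
  [0, 14, 1, ∞]
  [-9, 0, -8, -8]
  [20, 34, 0, ∞]
  [-2, 12, -2, 0]
D(2):
  [0, 14, 1, 6]
  [-9, 0, -8, -8]
  [20, 34, 0, 26]
  [-2, 12, -2, 0]
D(3):
  [0, 14, 1, 6]
  [-9, 0, -8, -8]
  [20, 34, 0, 26]
  [-2, 12, -2, 0]
D(4):
  [0, 14, 1, 6]
  [-10, 0, -10, -8]
  [20, 34, 0, 26]
  [-2, 12, -2, 0]
Answer: M*[1][3] = -8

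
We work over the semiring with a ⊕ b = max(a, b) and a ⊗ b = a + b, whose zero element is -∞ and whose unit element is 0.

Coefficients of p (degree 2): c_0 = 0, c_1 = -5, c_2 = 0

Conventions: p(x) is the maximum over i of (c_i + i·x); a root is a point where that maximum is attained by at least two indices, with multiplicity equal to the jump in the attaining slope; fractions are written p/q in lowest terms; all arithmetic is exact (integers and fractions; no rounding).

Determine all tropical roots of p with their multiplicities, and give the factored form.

hull edge (i=0, c=0) to (i=2, c=0): slope 0, span 2
Factored form: p(x) = 0 ⊗ (x ⊕ 0) ⊗ (x ⊕ 0)
Answer: roots = 0 (mult 2)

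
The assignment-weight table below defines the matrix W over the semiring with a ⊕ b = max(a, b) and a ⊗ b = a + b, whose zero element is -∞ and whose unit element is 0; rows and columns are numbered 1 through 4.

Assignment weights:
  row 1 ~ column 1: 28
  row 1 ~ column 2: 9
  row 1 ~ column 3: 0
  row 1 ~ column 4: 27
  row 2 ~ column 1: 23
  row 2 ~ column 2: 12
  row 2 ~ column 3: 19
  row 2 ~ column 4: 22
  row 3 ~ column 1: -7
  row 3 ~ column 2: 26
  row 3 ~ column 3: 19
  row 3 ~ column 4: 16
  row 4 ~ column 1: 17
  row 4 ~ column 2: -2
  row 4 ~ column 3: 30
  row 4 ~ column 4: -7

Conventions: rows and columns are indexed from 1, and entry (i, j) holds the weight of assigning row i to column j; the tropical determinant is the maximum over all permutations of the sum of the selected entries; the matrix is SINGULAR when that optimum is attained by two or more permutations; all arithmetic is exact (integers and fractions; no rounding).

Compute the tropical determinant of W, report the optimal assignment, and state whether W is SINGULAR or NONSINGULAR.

σ = (1, 2, 3, 4): 28 + 12 + 19 + (-7) = 52
σ = (1, 2, 4, 3): 28 + 12 + 16 + 30 = 86
σ = (1, 3, 2, 4): 28 + 19 + 26 + (-7) = 66
σ = (1, 3, 4, 2): 28 + 19 + 16 + (-2) = 61
σ = (1, 4, 2, 3): 28 + 22 + 26 + 30 = 106
σ = (1, 4, 3, 2): 28 + 22 + 19 + (-2) = 67
σ = (2, 1, 3, 4): 9 + 23 + 19 + (-7) = 44
σ = (2, 1, 4, 3): 9 + 23 + 16 + 30 = 78
σ = (2, 3, 1, 4): 9 + 19 + (-7) + (-7) = 14
σ = (2, 3, 4, 1): 9 + 19 + 16 + 17 = 61
σ = (2, 4, 1, 3): 9 + 22 + (-7) + 30 = 54
σ = (2, 4, 3, 1): 9 + 22 + 19 + 17 = 67
σ = (3, 1, 2, 4): 0 + 23 + 26 + (-7) = 42
σ = (3, 1, 4, 2): 0 + 23 + 16 + (-2) = 37
σ = (3, 2, 1, 4): 0 + 12 + (-7) + (-7) = -2
σ = (3, 2, 4, 1): 0 + 12 + 16 + 17 = 45
σ = (3, 4, 1, 2): 0 + 22 + (-7) + (-2) = 13
σ = (3, 4, 2, 1): 0 + 22 + 26 + 17 = 65
σ = (4, 1, 2, 3): 27 + 23 + 26 + 30 = 106
σ = (4, 1, 3, 2): 27 + 23 + 19 + (-2) = 67
σ = (4, 2, 1, 3): 27 + 12 + (-7) + 30 = 62
σ = (4, 2, 3, 1): 27 + 12 + 19 + 17 = 75
σ = (4, 3, 1, 2): 27 + 19 + (-7) + (-2) = 37
σ = (4, 3, 2, 1): 27 + 19 + 26 + 17 = 89
Optimal value attained by: σ = (1, 4, 2, 3).
Answer: det⊕(W) = 106; verdict: SINGULAR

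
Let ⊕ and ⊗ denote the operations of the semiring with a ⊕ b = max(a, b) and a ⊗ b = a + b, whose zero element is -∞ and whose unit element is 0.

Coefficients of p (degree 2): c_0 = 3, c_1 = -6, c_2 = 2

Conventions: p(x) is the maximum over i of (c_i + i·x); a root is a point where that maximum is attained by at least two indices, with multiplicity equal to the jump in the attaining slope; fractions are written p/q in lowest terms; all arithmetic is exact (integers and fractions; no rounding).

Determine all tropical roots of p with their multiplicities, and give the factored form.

hull edge (i=0, c=3) to (i=2, c=2): slope -1/2, span 2
Factored form: p(x) = 2 ⊗ (x ⊕ 1/2) ⊗ (x ⊕ 1/2)
Answer: roots = 1/2 (mult 2)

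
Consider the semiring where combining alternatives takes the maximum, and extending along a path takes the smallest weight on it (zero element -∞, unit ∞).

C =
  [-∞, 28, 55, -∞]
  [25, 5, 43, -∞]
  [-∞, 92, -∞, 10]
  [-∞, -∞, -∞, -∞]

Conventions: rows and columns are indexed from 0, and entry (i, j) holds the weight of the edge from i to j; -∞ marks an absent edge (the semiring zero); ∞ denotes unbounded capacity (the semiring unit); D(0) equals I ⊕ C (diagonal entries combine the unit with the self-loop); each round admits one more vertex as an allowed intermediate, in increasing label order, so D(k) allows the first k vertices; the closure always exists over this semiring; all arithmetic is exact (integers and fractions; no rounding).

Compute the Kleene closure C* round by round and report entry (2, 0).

D(0):
  [∞, 28, 55, -∞]
  [25, ∞, 43, -∞]
  [-∞, 92, ∞, 10]
  [-∞, -∞, -∞, ∞]
D(1):
  [∞, 28, 55, -∞]
  [25, ∞, 43, -∞]
  [-∞, 92, ∞, 10]
  [-∞, -∞, -∞, ∞]
D(2):
  [∞, 28, 55, -∞]
  [25, ∞, 43, -∞]
  [25, 92, ∞, 10]
  [-∞, -∞, -∞, ∞]
D(3):
  [∞, 55, 55, 10]
  [25, ∞, 43, 10]
  [25, 92, ∞, 10]
  [-∞, -∞, -∞, ∞]
D(4):
  [∞, 55, 55, 10]
  [25, ∞, 43, 10]
  [25, 92, ∞, 10]
  [-∞, -∞, -∞, ∞]
Answer: C*[2][0] = 25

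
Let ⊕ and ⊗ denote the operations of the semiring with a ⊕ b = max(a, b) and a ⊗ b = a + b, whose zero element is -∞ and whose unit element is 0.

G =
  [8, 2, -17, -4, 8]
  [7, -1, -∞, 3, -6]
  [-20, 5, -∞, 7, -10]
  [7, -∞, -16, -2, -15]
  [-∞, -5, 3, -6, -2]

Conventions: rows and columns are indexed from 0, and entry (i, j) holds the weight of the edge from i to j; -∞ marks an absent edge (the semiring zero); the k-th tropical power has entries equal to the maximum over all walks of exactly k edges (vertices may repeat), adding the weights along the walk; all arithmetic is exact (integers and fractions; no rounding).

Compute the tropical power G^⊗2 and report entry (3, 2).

G^⊗2:
  [16, 10, 11, 5, 16]
  [15, 9, -3, 3, 15]
  [14, 4, -7, 8, -1]
  [15, 9, -10, 3, 15]
  [2, 8, 1, 10, -4]
Key observation: the optimum is the walk 3->0->2, with weight 7 + (-17) = -10.
Optimal value attained by: walk 3->0->2.
Answer: (G^⊗2)[3][2] = -10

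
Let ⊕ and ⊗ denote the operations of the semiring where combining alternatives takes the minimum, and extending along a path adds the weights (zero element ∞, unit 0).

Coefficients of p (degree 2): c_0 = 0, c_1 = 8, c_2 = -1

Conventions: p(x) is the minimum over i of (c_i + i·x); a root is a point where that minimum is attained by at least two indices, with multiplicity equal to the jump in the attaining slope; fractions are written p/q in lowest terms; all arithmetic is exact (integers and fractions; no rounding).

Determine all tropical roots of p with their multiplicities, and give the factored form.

hull edge (i=0, c=0) to (i=2, c=-1): slope -1/2, span 2
Factored form: p(x) = -1 ⊗ (x ⊕ 1/2) ⊗ (x ⊕ 1/2)
Answer: roots = 1/2 (mult 2)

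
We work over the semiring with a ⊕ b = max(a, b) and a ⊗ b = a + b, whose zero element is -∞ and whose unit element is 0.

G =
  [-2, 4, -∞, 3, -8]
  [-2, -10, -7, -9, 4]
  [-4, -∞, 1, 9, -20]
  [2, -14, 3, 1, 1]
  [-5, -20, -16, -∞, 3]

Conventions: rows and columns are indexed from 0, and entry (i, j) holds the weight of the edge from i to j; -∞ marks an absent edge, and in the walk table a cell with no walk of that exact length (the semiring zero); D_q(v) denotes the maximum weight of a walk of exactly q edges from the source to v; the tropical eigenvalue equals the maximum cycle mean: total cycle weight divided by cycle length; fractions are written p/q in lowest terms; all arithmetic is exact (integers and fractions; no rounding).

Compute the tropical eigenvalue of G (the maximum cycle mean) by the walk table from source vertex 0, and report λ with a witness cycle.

q=0: [0, -∞, -∞, -∞, -∞]
q=1: [-2, 4, -∞, 3, -8]
q=2: [5, 2, 6, 4, 8]
q=3: [6, 9, 7, 15, 11]
q=4: [17, 10, 18, 16, 16]
q=5: [18, 21, 19, 27, 19]
Optimal cycle mean attained by: cycle 2->3->2, total 9 + 3, length 2.
Answer: λ = 6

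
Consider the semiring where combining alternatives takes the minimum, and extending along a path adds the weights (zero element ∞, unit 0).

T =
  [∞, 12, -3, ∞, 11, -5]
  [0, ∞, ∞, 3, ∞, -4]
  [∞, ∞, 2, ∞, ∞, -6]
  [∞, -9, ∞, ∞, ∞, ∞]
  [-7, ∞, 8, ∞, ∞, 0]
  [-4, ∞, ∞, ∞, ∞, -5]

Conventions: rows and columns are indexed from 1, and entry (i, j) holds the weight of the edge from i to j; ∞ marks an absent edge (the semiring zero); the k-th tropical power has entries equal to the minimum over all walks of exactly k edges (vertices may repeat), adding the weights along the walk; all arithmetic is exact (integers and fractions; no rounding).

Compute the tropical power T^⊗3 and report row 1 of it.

T^⊗2:
  [-9, ∞, -1, 15, ∞, -10]
  [-8, -6, -3, ∞, 11, -9]
  [-10, ∞, 4, ∞, ∞, -11]
  [-9, ∞, ∞, -6, ∞, -13]
  [-4, 5, -10, ∞, 4, -12]
  [-9, 8, -7, ∞, 7, -10]
T^⊗3:
  [-14, 3, -12, ∞, 2, -15]
  [-13, 4, -11, -3, 3, -14]
  [-15, 2, -13, ∞, 1, -16]
  [-17, -15, -12, ∞, 2, -18]
  [-16, 8, -8, 8, 7, -17]
  [-14, 3, -12, 11, 2, -15]
Answer: row 1 of T^⊗3 = [-14, 3, -12, ∞, 2, -15]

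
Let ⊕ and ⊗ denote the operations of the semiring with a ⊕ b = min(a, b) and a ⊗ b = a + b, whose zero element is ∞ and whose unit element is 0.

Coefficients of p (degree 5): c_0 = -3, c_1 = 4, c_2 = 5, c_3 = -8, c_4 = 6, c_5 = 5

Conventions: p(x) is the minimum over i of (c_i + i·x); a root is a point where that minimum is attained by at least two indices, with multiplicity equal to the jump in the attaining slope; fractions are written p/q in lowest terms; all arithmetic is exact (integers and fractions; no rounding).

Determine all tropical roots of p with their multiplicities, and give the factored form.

hull edge (i=0, c=-3) to (i=3, c=-8): slope -5/3, span 3
hull edge (i=3, c=-8) to (i=5, c=5): slope 13/2, span 2
Factored form: p(x) = 5 ⊗ (x ⊕ (-13/2)) ⊗ (x ⊕ (-13/2)) ⊗ (x ⊕ 5/3) ⊗ (x ⊕ 5/3) ⊗ (x ⊕ 5/3)
Answer: roots = -13/2 (mult 2), 5/3 (mult 3)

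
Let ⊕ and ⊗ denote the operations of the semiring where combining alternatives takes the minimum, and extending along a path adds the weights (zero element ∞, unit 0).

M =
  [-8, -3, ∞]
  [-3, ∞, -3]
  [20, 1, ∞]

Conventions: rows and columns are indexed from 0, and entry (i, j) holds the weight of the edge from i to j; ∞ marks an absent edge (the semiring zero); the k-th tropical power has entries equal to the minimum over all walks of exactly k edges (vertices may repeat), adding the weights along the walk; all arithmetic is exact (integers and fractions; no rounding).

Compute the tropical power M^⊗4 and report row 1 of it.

M^⊗2:
  [-16, -11, -6]
  [-11, -6, ∞]
  [-2, 17, -2]
M^⊗3:
  [-24, -19, -14]
  [-19, -14, -9]
  [-10, -5, 14]
M^⊗4:
  [-32, -27, -22]
  [-27, -22, -17]
  [-18, -13, -8]
Answer: row 1 of M^⊗4 = [-27, -22, -17]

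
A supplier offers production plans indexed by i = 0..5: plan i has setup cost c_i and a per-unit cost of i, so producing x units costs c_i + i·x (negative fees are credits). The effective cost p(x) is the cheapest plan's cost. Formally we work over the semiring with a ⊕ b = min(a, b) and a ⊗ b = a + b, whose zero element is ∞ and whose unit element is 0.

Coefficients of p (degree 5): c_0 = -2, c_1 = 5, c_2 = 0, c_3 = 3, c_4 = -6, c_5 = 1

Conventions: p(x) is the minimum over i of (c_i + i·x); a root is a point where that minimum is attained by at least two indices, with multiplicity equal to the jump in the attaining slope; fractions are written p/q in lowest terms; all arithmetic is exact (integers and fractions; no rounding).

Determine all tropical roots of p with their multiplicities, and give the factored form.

hull edge (i=0, c=-2) to (i=4, c=-6): slope -1, span 4
hull edge (i=4, c=-6) to (i=5, c=1): slope 7, span 1
Factored form: p(x) = 1 ⊗ (x ⊕ (-7)) ⊗ (x ⊕ 1) ⊗ (x ⊕ 1) ⊗ (x ⊕ 1) ⊗ (x ⊕ 1)
Answer: roots = -7 (mult 1), 1 (mult 4)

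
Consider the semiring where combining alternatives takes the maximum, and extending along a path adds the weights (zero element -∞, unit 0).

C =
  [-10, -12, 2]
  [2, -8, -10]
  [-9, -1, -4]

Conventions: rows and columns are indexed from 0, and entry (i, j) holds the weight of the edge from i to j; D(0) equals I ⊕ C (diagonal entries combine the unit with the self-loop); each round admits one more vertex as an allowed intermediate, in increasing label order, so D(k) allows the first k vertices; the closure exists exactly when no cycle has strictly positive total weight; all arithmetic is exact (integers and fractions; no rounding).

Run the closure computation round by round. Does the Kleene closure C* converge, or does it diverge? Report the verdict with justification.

D(0):
  [0, -12, 2]
  [2, 0, -10]
  [-9, -1, 0]
D(1):
  [0, -12, 2]
  [2, 0, 4]
  [-9, -1, 0]
Detection: at round 2, diagonal entry (2, 2) turns strictly positive.
Key observation: the cycle 2->1->0->2 has total weight (-1) + 2 + 2, which is strictly positive.
Answer: DIVERGES — positive cycle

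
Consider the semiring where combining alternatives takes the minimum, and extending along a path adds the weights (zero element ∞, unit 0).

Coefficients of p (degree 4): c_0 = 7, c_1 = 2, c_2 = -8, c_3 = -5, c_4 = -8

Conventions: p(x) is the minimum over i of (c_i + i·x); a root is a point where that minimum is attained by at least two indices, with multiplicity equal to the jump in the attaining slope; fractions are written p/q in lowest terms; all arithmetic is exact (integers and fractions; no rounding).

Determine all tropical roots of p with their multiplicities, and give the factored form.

hull edge (i=0, c=7) to (i=2, c=-8): slope -15/2, span 2
hull edge (i=2, c=-8) to (i=4, c=-8): slope 0, span 2
Factored form: p(x) = -8 ⊗ (x ⊕ 0) ⊗ (x ⊕ 0) ⊗ (x ⊕ 15/2) ⊗ (x ⊕ 15/2)
Answer: roots = 0 (mult 2), 15/2 (mult 2)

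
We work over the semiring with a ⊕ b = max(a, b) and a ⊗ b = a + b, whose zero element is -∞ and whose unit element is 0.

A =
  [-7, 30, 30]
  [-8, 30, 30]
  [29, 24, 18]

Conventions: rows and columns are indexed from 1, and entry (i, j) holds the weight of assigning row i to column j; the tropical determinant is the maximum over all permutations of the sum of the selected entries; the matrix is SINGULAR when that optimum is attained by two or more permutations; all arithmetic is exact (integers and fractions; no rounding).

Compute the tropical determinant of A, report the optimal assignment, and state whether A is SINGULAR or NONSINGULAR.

σ = (1, 2, 3): (-7) + 30 + 18 = 41
σ = (1, 3, 2): (-7) + 30 + 24 = 47
σ = (2, 1, 3): 30 + (-8) + 18 = 40
σ = (2, 3, 1): 30 + 30 + 29 = 89
σ = (3, 1, 2): 30 + (-8) + 24 = 46
σ = (3, 2, 1): 30 + 30 + 29 = 89
Optimal value attained by: σ = (2, 3, 1).
Answer: det⊕(A) = 89; verdict: SINGULAR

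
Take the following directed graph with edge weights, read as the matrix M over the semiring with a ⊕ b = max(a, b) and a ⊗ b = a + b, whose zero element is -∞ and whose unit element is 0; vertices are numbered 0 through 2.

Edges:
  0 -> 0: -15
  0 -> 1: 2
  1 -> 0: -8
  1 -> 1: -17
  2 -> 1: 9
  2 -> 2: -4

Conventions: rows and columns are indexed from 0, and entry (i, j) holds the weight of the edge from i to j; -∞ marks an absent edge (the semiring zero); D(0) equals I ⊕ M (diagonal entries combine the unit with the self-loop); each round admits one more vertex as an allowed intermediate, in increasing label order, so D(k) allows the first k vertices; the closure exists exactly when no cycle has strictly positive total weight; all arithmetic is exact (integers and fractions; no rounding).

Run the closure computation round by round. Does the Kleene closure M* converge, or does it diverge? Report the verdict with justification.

D(0):
  [0, 2, -∞]
  [-8, 0, -∞]
  [-∞, 9, 0]
D(1):
  [0, 2, -∞]
  [-8, 0, -∞]
  [-∞, 9, 0]
D(2):
  [0, 2, -∞]
  [-8, 0, -∞]
  [1, 9, 0]
D(3):
  [0, 2, -∞]
  [-8, 0, -∞]
  [1, 9, 0]
Key observation: every diagonal entry stays at the unit through all rounds, so no improving cycle exists.
Answer: CONVERGES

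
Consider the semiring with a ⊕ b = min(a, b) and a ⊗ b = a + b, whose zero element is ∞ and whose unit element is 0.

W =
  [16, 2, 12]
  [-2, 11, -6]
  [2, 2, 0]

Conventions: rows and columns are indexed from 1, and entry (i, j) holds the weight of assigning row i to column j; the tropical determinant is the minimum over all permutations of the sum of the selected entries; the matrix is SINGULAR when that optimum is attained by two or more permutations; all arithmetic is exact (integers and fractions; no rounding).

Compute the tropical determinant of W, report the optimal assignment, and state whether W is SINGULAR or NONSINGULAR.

σ = (1, 2, 3): 16 + 11 + 0 = 27
σ = (1, 3, 2): 16 + (-6) + 2 = 12
σ = (2, 1, 3): 2 + (-2) + 0 = 0
σ = (2, 3, 1): 2 + (-6) + 2 = -2
σ = (3, 1, 2): 12 + (-2) + 2 = 12
σ = (3, 2, 1): 12 + 11 + 2 = 25
Optimal value attained by: σ = (2, 3, 1).
Answer: det⊕(W) = -2; verdict: NONSINGULAR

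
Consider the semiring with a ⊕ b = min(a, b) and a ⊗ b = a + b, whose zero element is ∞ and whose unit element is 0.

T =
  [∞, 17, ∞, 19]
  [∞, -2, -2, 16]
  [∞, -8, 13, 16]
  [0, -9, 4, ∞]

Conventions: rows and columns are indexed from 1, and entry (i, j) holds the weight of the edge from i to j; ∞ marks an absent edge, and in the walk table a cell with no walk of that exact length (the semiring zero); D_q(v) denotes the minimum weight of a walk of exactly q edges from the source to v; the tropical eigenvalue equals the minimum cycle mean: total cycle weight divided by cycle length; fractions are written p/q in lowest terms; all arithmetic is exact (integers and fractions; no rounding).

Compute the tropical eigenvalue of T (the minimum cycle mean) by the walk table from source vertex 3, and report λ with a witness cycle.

q=0: [∞, ∞, 0, ∞]
q=1: [∞, -8, 13, 16]
q=2: [16, -10, -10, 8]
q=3: [8, -18, -12, 6]
q=4: [6, -20, -20, -2]
Optimal cycle mean attained by: cycle 2->3->2, total (-2) + (-8), length 2.
Answer: λ = -5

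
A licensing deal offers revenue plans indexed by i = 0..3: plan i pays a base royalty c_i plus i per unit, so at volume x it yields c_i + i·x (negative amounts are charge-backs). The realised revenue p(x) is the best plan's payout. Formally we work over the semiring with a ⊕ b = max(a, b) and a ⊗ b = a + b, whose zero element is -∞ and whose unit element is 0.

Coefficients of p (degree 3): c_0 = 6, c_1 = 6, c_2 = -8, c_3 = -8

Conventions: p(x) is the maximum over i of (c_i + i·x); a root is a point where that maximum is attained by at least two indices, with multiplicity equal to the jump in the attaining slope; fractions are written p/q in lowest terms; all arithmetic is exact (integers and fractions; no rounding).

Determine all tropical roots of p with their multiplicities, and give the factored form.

hull edge (i=0, c=6) to (i=1, c=6): slope 0, span 1
hull edge (i=1, c=6) to (i=3, c=-8): slope -7, span 2
Factored form: p(x) = -8 ⊗ (x ⊕ 0) ⊗ (x ⊕ 7) ⊗ (x ⊕ 7)
Answer: roots = 0 (mult 1), 7 (mult 2)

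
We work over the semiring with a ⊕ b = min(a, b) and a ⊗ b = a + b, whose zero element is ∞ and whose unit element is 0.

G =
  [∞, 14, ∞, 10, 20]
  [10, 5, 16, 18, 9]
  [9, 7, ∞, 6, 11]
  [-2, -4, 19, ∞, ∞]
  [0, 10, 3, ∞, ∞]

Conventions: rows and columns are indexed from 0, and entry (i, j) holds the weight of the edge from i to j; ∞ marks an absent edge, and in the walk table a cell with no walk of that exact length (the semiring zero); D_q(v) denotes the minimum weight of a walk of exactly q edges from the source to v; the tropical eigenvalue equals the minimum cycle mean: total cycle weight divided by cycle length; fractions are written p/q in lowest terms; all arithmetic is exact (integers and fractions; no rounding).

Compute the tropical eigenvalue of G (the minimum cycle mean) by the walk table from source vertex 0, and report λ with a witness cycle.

q=0: [0, ∞, ∞, ∞, ∞]
q=1: [∞, 14, ∞, 10, 20]
q=2: [8, 6, 23, 32, 23]
q=3: [16, 11, 22, 18, 15]
q=4: [15, 14, 18, 26, 20]
q=5: [20, 19, 23, 24, 23]
Optimal cycle mean attained by: cycle 1->4->2->3->1, total 9 + 3 + 6 + (-4), length 4.
Answer: λ = 7/2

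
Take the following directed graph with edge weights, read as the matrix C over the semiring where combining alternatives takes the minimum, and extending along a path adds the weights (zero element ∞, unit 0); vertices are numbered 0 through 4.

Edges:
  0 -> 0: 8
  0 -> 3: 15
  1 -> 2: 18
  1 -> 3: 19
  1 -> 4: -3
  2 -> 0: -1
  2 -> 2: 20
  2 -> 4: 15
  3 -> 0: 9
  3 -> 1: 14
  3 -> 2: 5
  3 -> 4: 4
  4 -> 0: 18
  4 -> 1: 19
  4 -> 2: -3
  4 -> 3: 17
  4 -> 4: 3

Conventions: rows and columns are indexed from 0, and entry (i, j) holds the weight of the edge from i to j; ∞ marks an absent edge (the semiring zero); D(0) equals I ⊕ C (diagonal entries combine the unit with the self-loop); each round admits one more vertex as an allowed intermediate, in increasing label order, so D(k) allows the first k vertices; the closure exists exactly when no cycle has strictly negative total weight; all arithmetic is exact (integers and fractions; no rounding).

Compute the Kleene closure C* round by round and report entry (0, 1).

D(0):
  [0, ∞, ∞, 15, ∞]
  [∞, 0, 18, 19, -3]
  [-1, ∞, 0, ∞, 15]
  [9, 14, 5, 0, 4]
  [18, 19, -3, 17, 0]
D(1):
  [0, ∞, ∞, 15, ∞]
  [∞, 0, 18, 19, -3]
  [-1, ∞, 0, 14, 15]
  [9, 14, 5, 0, 4]
  [18, 19, -3, 17, 0]
D(2):
  [0, ∞, ∞, 15, ∞]
  [∞, 0, 18, 19, -3]
  [-1, ∞, 0, 14, 15]
  [9, 14, 5, 0, 4]
  [18, 19, -3, 17, 0]
D(3):
  [0, ∞, ∞, 15, ∞]
  [17, 0, 18, 19, -3]
  [-1, ∞, 0, 14, 15]
  [4, 14, 5, 0, 4]
  [-4, 19, -3, 11, 0]
D(4):
  [0, 29, 20, 15, 19]
  [17, 0, 18, 19, -3]
  [-1, 28, 0, 14, 15]
  [4, 14, 5, 0, 4]
  [-4, 19, -3, 11, 0]
D(5):
  [0, 29, 16, 15, 19]
  [-7, 0, -6, 8, -3]
  [-1, 28, 0, 14, 15]
  [0, 14, 1, 0, 4]
  [-4, 19, -3, 11, 0]
Answer: C*[0][1] = 29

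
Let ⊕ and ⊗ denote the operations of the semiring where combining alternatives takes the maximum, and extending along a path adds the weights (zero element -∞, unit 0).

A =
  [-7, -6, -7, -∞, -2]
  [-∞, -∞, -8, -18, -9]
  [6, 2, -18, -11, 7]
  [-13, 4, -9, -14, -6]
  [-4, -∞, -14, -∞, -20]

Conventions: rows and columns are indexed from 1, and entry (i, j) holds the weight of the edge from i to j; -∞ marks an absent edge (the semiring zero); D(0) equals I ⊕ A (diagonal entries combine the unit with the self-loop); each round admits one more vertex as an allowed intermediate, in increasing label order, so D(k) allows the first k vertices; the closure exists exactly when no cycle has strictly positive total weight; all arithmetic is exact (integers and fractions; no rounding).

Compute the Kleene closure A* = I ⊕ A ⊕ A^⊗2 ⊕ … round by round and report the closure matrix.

D(0):
  [0, -6, -7, -∞, -2]
  [-∞, 0, -8, -18, -9]
  [6, 2, 0, -11, 7]
  [-13, 4, -9, 0, -6]
  [-4, -∞, -14, -∞, 0]
D(1):
  [0, -6, -7, -∞, -2]
  [-∞, 0, -8, -18, -9]
  [6, 2, 0, -11, 7]
  [-13, 4, -9, 0, -6]
  [-4, -10, -11, -∞, 0]
D(2):
  [0, -6, -7, -24, -2]
  [-∞, 0, -8, -18, -9]
  [6, 2, 0, -11, 7]
  [-13, 4, -4, 0, -5]
  [-4, -10, -11, -28, 0]
D(3):
  [0, -5, -7, -18, 0]
  [-2, 0, -8, -18, -1]
  [6, 2, 0, -11, 7]
  [2, 4, -4, 0, 3]
  [-4, -9, -11, -22, 0]
D(4):
  [0, -5, -7, -18, 0]
  [-2, 0, -8, -18, -1]
  [6, 2, 0, -11, 7]
  [2, 4, -4, 0, 3]
  [-4, -9, -11, -22, 0]
D(5):
  [0, -5, -7, -18, 0]
  [-2, 0, -8, -18, -1]
  [6, 2, 0, -11, 7]
  [2, 4, -4, 0, 3]
  [-4, -9, -11, -22, 0]
Answer: A* = [[0, -5, -7, -18, 0], [-2, 0, -8, -18, -1], [6, 2, 0, -11, 7], [2, 4, -4, 0, 3], [-4, -9, -11, -22, 0]]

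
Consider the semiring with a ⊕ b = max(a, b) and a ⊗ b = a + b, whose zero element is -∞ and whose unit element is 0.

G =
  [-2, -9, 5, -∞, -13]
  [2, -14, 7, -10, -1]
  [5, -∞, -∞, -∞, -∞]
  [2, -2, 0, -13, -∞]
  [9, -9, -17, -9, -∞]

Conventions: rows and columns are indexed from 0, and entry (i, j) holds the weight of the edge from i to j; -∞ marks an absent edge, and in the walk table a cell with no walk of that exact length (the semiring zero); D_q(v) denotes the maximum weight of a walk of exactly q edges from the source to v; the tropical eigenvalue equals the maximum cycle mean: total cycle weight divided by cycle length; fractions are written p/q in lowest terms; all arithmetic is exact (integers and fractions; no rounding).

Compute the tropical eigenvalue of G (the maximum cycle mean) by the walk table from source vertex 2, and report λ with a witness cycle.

q=0: [-∞, -∞, 0, -∞, -∞]
q=1: [5, -∞, -∞, -∞, -∞]
q=2: [3, -4, 10, -∞, -8]
q=3: [15, -6, 8, -14, -5]
q=4: [13, 6, 20, -14, 2]
q=5: [25, 4, 18, -4, 5]
Optimal cycle mean attained by: cycle 0->2->0, total 5 + 5, length 2.
Answer: λ = 5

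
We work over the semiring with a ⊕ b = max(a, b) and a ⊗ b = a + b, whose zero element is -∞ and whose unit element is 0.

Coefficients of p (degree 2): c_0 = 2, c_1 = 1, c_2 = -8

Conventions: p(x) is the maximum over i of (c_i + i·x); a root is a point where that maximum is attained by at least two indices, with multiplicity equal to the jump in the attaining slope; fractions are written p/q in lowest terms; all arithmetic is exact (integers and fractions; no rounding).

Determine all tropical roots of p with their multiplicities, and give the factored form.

hull edge (i=0, c=2) to (i=1, c=1): slope -1, span 1
hull edge (i=1, c=1) to (i=2, c=-8): slope -9, span 1
Factored form: p(x) = -8 ⊗ (x ⊕ 1) ⊗ (x ⊕ 9)
Answer: roots = 1 (mult 1), 9 (mult 1)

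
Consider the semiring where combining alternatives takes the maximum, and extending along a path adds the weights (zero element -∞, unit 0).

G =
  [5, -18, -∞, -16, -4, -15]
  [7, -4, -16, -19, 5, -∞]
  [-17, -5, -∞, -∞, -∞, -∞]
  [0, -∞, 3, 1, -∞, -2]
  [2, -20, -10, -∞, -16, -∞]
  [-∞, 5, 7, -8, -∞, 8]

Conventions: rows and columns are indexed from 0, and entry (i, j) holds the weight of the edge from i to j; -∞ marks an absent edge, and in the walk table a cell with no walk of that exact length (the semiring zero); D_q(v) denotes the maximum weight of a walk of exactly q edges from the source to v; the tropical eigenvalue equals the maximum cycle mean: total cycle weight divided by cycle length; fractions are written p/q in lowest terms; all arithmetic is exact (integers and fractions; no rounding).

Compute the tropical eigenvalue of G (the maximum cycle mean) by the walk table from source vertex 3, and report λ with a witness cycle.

q=0: [-∞, -∞, -∞, 0, -∞, -∞]
q=1: [0, -∞, 3, 1, -∞, -2]
q=2: [5, 3, 5, 2, -4, 6]
q=3: [10, 11, 13, 3, 8, 14]
q=4: [18, 19, 21, 6, 16, 22]
q=5: [26, 27, 29, 14, 24, 30]
q=6: [34, 35, 37, 22, 32, 38]
Optimal cycle mean attained by: cycle 5->5, total 8, length 1.
Answer: λ = 8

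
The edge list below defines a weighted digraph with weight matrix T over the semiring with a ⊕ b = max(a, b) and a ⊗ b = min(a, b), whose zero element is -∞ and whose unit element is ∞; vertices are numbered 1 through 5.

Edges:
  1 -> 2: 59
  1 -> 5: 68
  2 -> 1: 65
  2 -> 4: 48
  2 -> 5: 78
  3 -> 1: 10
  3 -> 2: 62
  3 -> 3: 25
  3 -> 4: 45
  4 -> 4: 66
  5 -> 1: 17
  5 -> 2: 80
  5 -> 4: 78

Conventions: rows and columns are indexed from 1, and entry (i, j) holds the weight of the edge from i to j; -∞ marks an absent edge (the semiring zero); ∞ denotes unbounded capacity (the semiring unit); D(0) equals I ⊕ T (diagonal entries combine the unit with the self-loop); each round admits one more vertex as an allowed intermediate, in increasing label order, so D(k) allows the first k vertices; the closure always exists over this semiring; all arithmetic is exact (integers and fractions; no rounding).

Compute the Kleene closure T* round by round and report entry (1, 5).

D(0):
  [∞, 59, -∞, -∞, 68]
  [65, ∞, -∞, 48, 78]
  [10, 62, ∞, 45, -∞]
  [-∞, -∞, -∞, ∞, -∞]
  [17, 80, -∞, 78, ∞]
D(1):
  [∞, 59, -∞, -∞, 68]
  [65, ∞, -∞, 48, 78]
  [10, 62, ∞, 45, 10]
  [-∞, -∞, -∞, ∞, -∞]
  [17, 80, -∞, 78, ∞]
D(2):
  [∞, 59, -∞, 48, 68]
  [65, ∞, -∞, 48, 78]
  [62, 62, ∞, 48, 62]
  [-∞, -∞, -∞, ∞, -∞]
  [65, 80, -∞, 78, ∞]
D(3):
  [∞, 59, -∞, 48, 68]
  [65, ∞, -∞, 48, 78]
  [62, 62, ∞, 48, 62]
  [-∞, -∞, -∞, ∞, -∞]
  [65, 80, -∞, 78, ∞]
D(4):
  [∞, 59, -∞, 48, 68]
  [65, ∞, -∞, 48, 78]
  [62, 62, ∞, 48, 62]
  [-∞, -∞, -∞, ∞, -∞]
  [65, 80, -∞, 78, ∞]
D(5):
  [∞, 68, -∞, 68, 68]
  [65, ∞, -∞, 78, 78]
  [62, 62, ∞, 62, 62]
  [-∞, -∞, -∞, ∞, -∞]
  [65, 80, -∞, 78, ∞]
Answer: T*[1][5] = 68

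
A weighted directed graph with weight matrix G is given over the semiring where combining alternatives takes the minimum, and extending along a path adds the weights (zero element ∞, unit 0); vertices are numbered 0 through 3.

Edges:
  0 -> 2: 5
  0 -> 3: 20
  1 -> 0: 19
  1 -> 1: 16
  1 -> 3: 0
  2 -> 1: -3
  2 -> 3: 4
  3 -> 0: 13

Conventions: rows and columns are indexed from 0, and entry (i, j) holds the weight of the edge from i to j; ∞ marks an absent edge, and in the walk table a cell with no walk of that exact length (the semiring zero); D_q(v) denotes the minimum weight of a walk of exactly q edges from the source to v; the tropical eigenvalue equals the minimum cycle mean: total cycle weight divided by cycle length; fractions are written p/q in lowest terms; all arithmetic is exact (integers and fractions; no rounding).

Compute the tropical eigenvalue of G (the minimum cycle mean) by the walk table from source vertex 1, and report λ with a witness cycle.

q=0: [∞, 0, ∞, ∞]
q=1: [19, 16, ∞, 0]
q=2: [13, 32, 24, 16]
q=3: [29, 21, 18, 28]
q=4: [40, 15, 34, 21]
Optimal cycle mean attained by: cycle 0->2->1->3->0, total 5 + (-3) + 0 + 13, length 4.
Answer: λ = 15/4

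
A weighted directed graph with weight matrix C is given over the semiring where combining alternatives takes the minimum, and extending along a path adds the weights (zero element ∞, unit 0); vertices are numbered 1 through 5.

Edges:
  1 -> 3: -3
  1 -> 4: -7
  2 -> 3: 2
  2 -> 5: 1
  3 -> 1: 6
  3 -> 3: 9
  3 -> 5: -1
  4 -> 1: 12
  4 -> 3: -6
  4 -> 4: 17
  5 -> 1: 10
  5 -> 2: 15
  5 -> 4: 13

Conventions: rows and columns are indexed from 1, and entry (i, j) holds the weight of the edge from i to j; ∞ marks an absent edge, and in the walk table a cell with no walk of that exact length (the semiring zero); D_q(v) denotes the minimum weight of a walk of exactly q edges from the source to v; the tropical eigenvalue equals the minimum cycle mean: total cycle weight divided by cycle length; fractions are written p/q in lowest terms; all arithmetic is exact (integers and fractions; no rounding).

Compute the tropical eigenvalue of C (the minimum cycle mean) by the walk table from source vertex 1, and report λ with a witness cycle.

q=0: [0, ∞, ∞, ∞, ∞]
q=1: [∞, ∞, -3, -7, ∞]
q=2: [3, ∞, -13, 10, -4]
q=3: [-7, 11, -4, -4, -14]
q=4: [-4, 1, -10, -14, -5]
q=5: [-4, 10, -20, -11, -11]
Optimal cycle mean attained by: cycle 1->4->3->1, total (-7) + (-6) + 6, length 3.
Answer: λ = -7/3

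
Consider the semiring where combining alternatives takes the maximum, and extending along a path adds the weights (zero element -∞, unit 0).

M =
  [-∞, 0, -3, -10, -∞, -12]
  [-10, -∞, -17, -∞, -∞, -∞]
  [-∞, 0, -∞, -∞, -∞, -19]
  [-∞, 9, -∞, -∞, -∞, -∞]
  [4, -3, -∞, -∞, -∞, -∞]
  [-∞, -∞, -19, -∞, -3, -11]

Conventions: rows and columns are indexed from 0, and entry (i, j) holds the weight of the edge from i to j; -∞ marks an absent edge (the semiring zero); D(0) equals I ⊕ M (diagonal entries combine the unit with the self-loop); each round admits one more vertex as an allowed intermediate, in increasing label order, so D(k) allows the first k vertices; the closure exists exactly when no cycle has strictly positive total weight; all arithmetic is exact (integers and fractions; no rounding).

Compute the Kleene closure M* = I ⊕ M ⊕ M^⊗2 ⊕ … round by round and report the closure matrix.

D(0):
  [0, 0, -3, -10, -∞, -12]
  [-10, 0, -17, -∞, -∞, -∞]
  [-∞, 0, 0, -∞, -∞, -19]
  [-∞, 9, -∞, 0, -∞, -∞]
  [4, -3, -∞, -∞, 0, -∞]
  [-∞, -∞, -19, -∞, -3, 0]
D(1):
  [0, 0, -3, -10, -∞, -12]
  [-10, 0, -13, -20, -∞, -22]
  [-∞, 0, 0, -∞, -∞, -19]
  [-∞, 9, -∞, 0, -∞, -∞]
  [4, 4, 1, -6, 0, -8]
  [-∞, -∞, -19, -∞, -3, 0]
D(2):
  [0, 0, -3, -10, -∞, -12]
  [-10, 0, -13, -20, -∞, -22]
  [-10, 0, 0, -20, -∞, -19]
  [-1, 9, -4, 0, -∞, -13]
  [4, 4, 1, -6, 0, -8]
  [-∞, -∞, -19, -∞, -3, 0]
D(3):
  [0, 0, -3, -10, -∞, -12]
  [-10, 0, -13, -20, -∞, -22]
  [-10, 0, 0, -20, -∞, -19]
  [-1, 9, -4, 0, -∞, -13]
  [4, 4, 1, -6, 0, -8]
  [-29, -19, -19, -39, -3, 0]
D(4):
  [0, 0, -3, -10, -∞, -12]
  [-10, 0, -13, -20, -∞, -22]
  [-10, 0, 0, -20, -∞, -19]
  [-1, 9, -4, 0, -∞, -13]
  [4, 4, 1, -6, 0, -8]
  [-29, -19, -19, -39, -3, 0]
D(5):
  [0, 0, -3, -10, -∞, -12]
  [-10, 0, -13, -20, -∞, -22]
  [-10, 0, 0, -20, -∞, -19]
  [-1, 9, -4, 0, -∞, -13]
  [4, 4, 1, -6, 0, -8]
  [1, 1, -2, -9, -3, 0]
D(6):
  [0, 0, -3, -10, -15, -12]
  [-10, 0, -13, -20, -25, -22]
  [-10, 0, 0, -20, -22, -19]
  [-1, 9, -4, 0, -16, -13]
  [4, 4, 1, -6, 0, -8]
  [1, 1, -2, -9, -3, 0]
Answer: M* = [[0, 0, -3, -10, -15, -12], [-10, 0, -13, -20, -25, -22], [-10, 0, 0, -20, -22, -19], [-1, 9, -4, 0, -16, -13], [4, 4, 1, -6, 0, -8], [1, 1, -2, -9, -3, 0]]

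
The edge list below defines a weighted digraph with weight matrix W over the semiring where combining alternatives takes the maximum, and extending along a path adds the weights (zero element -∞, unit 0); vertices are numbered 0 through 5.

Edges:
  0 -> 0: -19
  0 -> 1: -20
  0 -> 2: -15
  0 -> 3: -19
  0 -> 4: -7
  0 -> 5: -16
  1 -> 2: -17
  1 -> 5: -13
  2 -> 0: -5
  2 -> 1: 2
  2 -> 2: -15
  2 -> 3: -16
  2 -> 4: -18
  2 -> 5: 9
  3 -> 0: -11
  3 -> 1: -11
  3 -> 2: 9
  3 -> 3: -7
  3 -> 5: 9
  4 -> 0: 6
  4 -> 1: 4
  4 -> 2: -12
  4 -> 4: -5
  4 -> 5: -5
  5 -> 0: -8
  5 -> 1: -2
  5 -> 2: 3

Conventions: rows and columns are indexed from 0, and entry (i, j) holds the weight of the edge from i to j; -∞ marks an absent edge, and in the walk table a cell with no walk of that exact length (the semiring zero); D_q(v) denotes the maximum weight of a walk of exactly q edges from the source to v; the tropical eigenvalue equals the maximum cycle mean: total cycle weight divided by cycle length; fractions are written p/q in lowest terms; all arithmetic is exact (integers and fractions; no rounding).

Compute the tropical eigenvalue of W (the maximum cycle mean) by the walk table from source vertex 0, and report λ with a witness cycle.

q=0: [0, -∞, -∞, -∞, -∞, -∞]
q=1: [-19, -20, -15, -19, -7, -16]
q=2: [-1, -3, -10, -26, -12, -6]
q=3: [-6, -8, -3, -20, -8, -1]
q=4: [-2, -1, 2, -19, -13, 6]
q=5: [-2, 4, 9, -14, -9, 11]
q=6: [4, 11, 14, -7, -9, 18]
Optimal cycle mean attained by: cycle 2->5->2, total 9 + 3, length 2.
Answer: λ = 6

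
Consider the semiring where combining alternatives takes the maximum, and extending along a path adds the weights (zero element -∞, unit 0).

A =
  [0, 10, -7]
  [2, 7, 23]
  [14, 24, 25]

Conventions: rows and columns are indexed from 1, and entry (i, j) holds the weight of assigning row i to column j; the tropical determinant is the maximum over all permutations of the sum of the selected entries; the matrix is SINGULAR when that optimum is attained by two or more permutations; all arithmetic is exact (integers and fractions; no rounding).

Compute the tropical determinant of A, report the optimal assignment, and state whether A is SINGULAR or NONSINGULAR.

σ = (1, 2, 3): 0 + 7 + 25 = 32
σ = (1, 3, 2): 0 + 23 + 24 = 47
σ = (2, 1, 3): 10 + 2 + 25 = 37
σ = (2, 3, 1): 10 + 23 + 14 = 47
σ = (3, 1, 2): (-7) + 2 + 24 = 19
σ = (3, 2, 1): (-7) + 7 + 14 = 14
Optimal value attained by: σ = (1, 3, 2).
Answer: det⊕(A) = 47; verdict: SINGULAR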